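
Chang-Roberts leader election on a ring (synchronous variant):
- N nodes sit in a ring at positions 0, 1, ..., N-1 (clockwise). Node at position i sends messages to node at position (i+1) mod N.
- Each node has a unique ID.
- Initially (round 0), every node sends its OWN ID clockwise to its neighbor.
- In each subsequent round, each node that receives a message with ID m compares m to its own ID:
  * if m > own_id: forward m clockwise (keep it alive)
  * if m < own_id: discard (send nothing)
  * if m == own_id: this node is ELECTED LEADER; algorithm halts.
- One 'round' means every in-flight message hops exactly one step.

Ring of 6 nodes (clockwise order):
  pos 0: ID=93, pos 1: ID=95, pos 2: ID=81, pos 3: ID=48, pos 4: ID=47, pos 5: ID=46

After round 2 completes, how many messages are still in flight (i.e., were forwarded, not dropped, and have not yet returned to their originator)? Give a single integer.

Round 1: pos1(id95) recv 93: drop; pos2(id81) recv 95: fwd; pos3(id48) recv 81: fwd; pos4(id47) recv 48: fwd; pos5(id46) recv 47: fwd; pos0(id93) recv 46: drop
Round 2: pos3(id48) recv 95: fwd; pos4(id47) recv 81: fwd; pos5(id46) recv 48: fwd; pos0(id93) recv 47: drop
After round 2: 3 messages still in flight

Answer: 3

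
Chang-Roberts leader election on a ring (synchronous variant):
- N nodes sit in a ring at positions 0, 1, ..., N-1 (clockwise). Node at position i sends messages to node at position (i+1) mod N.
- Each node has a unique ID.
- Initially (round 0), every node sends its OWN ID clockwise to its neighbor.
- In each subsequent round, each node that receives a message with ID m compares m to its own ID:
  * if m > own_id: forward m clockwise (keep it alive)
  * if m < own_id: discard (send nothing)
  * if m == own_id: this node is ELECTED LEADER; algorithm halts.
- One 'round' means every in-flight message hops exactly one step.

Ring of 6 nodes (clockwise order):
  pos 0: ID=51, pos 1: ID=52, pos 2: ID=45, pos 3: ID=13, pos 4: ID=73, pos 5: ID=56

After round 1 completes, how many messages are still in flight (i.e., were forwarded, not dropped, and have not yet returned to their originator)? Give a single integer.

Answer: 4

Derivation:
Round 1: pos1(id52) recv 51: drop; pos2(id45) recv 52: fwd; pos3(id13) recv 45: fwd; pos4(id73) recv 13: drop; pos5(id56) recv 73: fwd; pos0(id51) recv 56: fwd
After round 1: 4 messages still in flight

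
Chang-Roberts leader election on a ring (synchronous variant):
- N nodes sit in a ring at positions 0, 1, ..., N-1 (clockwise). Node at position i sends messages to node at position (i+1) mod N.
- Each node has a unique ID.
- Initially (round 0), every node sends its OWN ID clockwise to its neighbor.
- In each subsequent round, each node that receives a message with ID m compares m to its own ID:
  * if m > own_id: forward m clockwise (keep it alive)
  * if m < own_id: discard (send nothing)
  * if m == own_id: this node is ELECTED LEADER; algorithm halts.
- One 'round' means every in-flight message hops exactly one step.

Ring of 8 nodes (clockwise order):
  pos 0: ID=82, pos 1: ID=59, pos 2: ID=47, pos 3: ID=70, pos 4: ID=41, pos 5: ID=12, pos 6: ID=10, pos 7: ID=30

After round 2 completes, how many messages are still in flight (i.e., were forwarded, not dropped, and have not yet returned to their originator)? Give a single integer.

Answer: 3

Derivation:
Round 1: pos1(id59) recv 82: fwd; pos2(id47) recv 59: fwd; pos3(id70) recv 47: drop; pos4(id41) recv 70: fwd; pos5(id12) recv 41: fwd; pos6(id10) recv 12: fwd; pos7(id30) recv 10: drop; pos0(id82) recv 30: drop
Round 2: pos2(id47) recv 82: fwd; pos3(id70) recv 59: drop; pos5(id12) recv 70: fwd; pos6(id10) recv 41: fwd; pos7(id30) recv 12: drop
After round 2: 3 messages still in flight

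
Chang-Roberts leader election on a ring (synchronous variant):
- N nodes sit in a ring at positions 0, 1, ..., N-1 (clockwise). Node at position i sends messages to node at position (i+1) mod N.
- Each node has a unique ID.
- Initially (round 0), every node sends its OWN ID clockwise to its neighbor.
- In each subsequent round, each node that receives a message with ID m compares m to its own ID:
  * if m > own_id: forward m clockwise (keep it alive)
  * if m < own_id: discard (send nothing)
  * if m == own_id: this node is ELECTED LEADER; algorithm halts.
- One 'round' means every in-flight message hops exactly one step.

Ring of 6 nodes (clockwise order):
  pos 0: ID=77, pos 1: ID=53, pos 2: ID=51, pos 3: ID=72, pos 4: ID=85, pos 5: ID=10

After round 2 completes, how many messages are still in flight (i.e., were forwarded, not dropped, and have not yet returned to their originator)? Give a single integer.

Answer: 2

Derivation:
Round 1: pos1(id53) recv 77: fwd; pos2(id51) recv 53: fwd; pos3(id72) recv 51: drop; pos4(id85) recv 72: drop; pos5(id10) recv 85: fwd; pos0(id77) recv 10: drop
Round 2: pos2(id51) recv 77: fwd; pos3(id72) recv 53: drop; pos0(id77) recv 85: fwd
After round 2: 2 messages still in flight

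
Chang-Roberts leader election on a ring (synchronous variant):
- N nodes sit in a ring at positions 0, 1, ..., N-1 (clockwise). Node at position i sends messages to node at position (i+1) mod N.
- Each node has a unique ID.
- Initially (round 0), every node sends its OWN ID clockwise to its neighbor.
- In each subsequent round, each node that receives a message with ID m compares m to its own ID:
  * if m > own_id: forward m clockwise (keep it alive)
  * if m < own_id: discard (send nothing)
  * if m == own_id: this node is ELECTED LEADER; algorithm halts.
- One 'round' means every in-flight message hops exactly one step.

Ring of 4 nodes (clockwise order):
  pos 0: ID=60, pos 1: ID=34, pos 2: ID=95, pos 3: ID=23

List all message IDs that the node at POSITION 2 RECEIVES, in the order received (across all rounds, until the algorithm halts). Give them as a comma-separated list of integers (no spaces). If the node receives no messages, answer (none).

Answer: 34,60,95

Derivation:
Round 1: pos1(id34) recv 60: fwd; pos2(id95) recv 34: drop; pos3(id23) recv 95: fwd; pos0(id60) recv 23: drop
Round 2: pos2(id95) recv 60: drop; pos0(id60) recv 95: fwd
Round 3: pos1(id34) recv 95: fwd
Round 4: pos2(id95) recv 95: ELECTED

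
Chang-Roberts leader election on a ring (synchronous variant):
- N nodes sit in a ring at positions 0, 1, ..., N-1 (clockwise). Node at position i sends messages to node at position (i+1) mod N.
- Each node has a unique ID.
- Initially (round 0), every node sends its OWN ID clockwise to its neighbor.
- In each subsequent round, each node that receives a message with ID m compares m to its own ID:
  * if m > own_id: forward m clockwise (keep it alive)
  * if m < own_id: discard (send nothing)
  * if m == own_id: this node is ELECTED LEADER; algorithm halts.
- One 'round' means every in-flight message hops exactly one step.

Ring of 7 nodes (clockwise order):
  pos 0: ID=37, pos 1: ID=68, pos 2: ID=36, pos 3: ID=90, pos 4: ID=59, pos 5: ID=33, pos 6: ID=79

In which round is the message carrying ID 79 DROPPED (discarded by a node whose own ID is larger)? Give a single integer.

Answer: 4

Derivation:
Round 1: pos1(id68) recv 37: drop; pos2(id36) recv 68: fwd; pos3(id90) recv 36: drop; pos4(id59) recv 90: fwd; pos5(id33) recv 59: fwd; pos6(id79) recv 33: drop; pos0(id37) recv 79: fwd
Round 2: pos3(id90) recv 68: drop; pos5(id33) recv 90: fwd; pos6(id79) recv 59: drop; pos1(id68) recv 79: fwd
Round 3: pos6(id79) recv 90: fwd; pos2(id36) recv 79: fwd
Round 4: pos0(id37) recv 90: fwd; pos3(id90) recv 79: drop
Round 5: pos1(id68) recv 90: fwd
Round 6: pos2(id36) recv 90: fwd
Round 7: pos3(id90) recv 90: ELECTED
Message ID 79 originates at pos 6; dropped at pos 3 in round 4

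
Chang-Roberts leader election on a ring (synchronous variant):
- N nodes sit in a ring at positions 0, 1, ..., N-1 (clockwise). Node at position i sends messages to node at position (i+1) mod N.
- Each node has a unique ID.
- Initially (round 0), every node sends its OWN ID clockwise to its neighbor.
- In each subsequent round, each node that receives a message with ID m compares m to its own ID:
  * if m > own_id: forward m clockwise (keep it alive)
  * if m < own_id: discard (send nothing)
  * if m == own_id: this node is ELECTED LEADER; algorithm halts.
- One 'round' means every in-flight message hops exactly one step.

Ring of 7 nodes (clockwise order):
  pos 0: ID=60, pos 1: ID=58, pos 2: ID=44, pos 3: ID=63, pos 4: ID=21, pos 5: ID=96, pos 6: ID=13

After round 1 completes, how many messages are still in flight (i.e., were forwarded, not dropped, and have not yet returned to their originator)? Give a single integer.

Round 1: pos1(id58) recv 60: fwd; pos2(id44) recv 58: fwd; pos3(id63) recv 44: drop; pos4(id21) recv 63: fwd; pos5(id96) recv 21: drop; pos6(id13) recv 96: fwd; pos0(id60) recv 13: drop
After round 1: 4 messages still in flight

Answer: 4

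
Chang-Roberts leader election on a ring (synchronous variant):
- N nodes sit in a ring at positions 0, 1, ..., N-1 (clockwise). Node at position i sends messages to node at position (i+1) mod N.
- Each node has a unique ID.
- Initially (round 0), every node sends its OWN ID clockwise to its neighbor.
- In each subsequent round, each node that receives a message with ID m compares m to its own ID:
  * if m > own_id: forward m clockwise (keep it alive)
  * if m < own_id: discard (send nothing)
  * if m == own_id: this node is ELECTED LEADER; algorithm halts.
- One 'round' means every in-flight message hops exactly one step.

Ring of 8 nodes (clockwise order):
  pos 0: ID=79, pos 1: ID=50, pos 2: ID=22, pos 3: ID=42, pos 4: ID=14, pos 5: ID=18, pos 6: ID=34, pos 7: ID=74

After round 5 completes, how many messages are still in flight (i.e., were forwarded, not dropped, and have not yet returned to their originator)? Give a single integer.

Round 1: pos1(id50) recv 79: fwd; pos2(id22) recv 50: fwd; pos3(id42) recv 22: drop; pos4(id14) recv 42: fwd; pos5(id18) recv 14: drop; pos6(id34) recv 18: drop; pos7(id74) recv 34: drop; pos0(id79) recv 74: drop
Round 2: pos2(id22) recv 79: fwd; pos3(id42) recv 50: fwd; pos5(id18) recv 42: fwd
Round 3: pos3(id42) recv 79: fwd; pos4(id14) recv 50: fwd; pos6(id34) recv 42: fwd
Round 4: pos4(id14) recv 79: fwd; pos5(id18) recv 50: fwd; pos7(id74) recv 42: drop
Round 5: pos5(id18) recv 79: fwd; pos6(id34) recv 50: fwd
After round 5: 2 messages still in flight

Answer: 2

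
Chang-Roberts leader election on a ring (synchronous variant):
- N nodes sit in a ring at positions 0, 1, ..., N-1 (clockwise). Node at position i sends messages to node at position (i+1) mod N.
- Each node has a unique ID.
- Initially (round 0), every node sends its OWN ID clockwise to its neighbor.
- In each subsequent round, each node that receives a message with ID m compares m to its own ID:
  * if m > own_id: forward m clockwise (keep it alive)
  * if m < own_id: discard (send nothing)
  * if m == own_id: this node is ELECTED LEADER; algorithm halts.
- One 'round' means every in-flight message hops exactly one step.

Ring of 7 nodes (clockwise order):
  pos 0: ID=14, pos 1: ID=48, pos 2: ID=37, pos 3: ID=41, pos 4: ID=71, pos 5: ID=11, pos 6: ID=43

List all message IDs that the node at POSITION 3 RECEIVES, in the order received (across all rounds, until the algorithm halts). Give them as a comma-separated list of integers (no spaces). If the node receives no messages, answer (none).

Round 1: pos1(id48) recv 14: drop; pos2(id37) recv 48: fwd; pos3(id41) recv 37: drop; pos4(id71) recv 41: drop; pos5(id11) recv 71: fwd; pos6(id43) recv 11: drop; pos0(id14) recv 43: fwd
Round 2: pos3(id41) recv 48: fwd; pos6(id43) recv 71: fwd; pos1(id48) recv 43: drop
Round 3: pos4(id71) recv 48: drop; pos0(id14) recv 71: fwd
Round 4: pos1(id48) recv 71: fwd
Round 5: pos2(id37) recv 71: fwd
Round 6: pos3(id41) recv 71: fwd
Round 7: pos4(id71) recv 71: ELECTED

Answer: 37,48,71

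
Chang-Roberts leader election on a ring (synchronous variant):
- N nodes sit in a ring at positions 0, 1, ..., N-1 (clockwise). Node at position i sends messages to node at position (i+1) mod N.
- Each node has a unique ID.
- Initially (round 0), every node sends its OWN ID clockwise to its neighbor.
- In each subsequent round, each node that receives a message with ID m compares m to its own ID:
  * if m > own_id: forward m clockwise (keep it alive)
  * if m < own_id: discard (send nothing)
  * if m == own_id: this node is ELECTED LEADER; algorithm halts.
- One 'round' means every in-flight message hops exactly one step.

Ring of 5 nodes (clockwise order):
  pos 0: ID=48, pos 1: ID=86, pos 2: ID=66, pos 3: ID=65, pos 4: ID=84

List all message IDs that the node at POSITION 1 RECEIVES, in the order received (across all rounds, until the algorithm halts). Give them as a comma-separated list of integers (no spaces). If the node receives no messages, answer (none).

Round 1: pos1(id86) recv 48: drop; pos2(id66) recv 86: fwd; pos3(id65) recv 66: fwd; pos4(id84) recv 65: drop; pos0(id48) recv 84: fwd
Round 2: pos3(id65) recv 86: fwd; pos4(id84) recv 66: drop; pos1(id86) recv 84: drop
Round 3: pos4(id84) recv 86: fwd
Round 4: pos0(id48) recv 86: fwd
Round 5: pos1(id86) recv 86: ELECTED

Answer: 48,84,86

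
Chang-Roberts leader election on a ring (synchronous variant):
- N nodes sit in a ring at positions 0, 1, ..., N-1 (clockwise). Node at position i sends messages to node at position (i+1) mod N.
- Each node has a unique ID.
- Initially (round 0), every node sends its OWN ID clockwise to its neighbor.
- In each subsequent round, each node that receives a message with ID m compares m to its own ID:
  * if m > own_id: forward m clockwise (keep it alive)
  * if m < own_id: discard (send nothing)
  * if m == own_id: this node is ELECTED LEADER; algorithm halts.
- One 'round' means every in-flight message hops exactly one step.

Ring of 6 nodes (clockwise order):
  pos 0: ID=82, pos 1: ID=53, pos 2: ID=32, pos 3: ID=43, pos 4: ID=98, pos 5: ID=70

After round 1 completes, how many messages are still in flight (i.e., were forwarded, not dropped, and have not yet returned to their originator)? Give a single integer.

Round 1: pos1(id53) recv 82: fwd; pos2(id32) recv 53: fwd; pos3(id43) recv 32: drop; pos4(id98) recv 43: drop; pos5(id70) recv 98: fwd; pos0(id82) recv 70: drop
After round 1: 3 messages still in flight

Answer: 3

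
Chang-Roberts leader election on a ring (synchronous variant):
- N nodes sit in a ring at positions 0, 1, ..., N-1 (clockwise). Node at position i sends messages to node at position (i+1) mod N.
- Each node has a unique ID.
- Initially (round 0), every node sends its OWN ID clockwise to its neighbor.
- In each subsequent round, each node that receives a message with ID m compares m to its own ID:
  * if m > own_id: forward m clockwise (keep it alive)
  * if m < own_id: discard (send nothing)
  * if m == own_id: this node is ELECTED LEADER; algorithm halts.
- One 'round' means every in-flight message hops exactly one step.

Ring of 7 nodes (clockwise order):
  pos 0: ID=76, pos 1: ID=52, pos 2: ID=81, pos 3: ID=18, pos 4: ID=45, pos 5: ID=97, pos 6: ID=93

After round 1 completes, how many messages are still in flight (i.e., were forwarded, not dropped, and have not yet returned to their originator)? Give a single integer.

Answer: 4

Derivation:
Round 1: pos1(id52) recv 76: fwd; pos2(id81) recv 52: drop; pos3(id18) recv 81: fwd; pos4(id45) recv 18: drop; pos5(id97) recv 45: drop; pos6(id93) recv 97: fwd; pos0(id76) recv 93: fwd
After round 1: 4 messages still in flight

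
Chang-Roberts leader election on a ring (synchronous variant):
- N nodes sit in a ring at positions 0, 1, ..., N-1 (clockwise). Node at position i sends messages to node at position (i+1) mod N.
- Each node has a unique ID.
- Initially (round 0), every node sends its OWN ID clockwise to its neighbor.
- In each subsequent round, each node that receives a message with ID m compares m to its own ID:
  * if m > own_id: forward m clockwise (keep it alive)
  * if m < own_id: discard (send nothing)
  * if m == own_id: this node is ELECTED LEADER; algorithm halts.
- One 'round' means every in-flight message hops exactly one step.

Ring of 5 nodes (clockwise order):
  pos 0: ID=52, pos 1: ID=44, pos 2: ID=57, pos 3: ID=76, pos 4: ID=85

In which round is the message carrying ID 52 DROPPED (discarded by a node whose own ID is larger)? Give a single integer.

Answer: 2

Derivation:
Round 1: pos1(id44) recv 52: fwd; pos2(id57) recv 44: drop; pos3(id76) recv 57: drop; pos4(id85) recv 76: drop; pos0(id52) recv 85: fwd
Round 2: pos2(id57) recv 52: drop; pos1(id44) recv 85: fwd
Round 3: pos2(id57) recv 85: fwd
Round 4: pos3(id76) recv 85: fwd
Round 5: pos4(id85) recv 85: ELECTED
Message ID 52 originates at pos 0; dropped at pos 2 in round 2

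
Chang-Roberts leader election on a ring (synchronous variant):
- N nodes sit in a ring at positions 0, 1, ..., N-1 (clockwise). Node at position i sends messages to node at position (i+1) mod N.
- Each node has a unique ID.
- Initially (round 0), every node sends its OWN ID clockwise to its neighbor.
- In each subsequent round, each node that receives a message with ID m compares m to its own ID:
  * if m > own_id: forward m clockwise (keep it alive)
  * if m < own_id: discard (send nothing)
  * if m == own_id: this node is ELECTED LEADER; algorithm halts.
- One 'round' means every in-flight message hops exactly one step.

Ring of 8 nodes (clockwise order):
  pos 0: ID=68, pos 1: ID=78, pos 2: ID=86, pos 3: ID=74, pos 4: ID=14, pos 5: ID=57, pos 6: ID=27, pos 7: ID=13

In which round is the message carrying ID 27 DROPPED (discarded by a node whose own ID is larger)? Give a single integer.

Round 1: pos1(id78) recv 68: drop; pos2(id86) recv 78: drop; pos3(id74) recv 86: fwd; pos4(id14) recv 74: fwd; pos5(id57) recv 14: drop; pos6(id27) recv 57: fwd; pos7(id13) recv 27: fwd; pos0(id68) recv 13: drop
Round 2: pos4(id14) recv 86: fwd; pos5(id57) recv 74: fwd; pos7(id13) recv 57: fwd; pos0(id68) recv 27: drop
Round 3: pos5(id57) recv 86: fwd; pos6(id27) recv 74: fwd; pos0(id68) recv 57: drop
Round 4: pos6(id27) recv 86: fwd; pos7(id13) recv 74: fwd
Round 5: pos7(id13) recv 86: fwd; pos0(id68) recv 74: fwd
Round 6: pos0(id68) recv 86: fwd; pos1(id78) recv 74: drop
Round 7: pos1(id78) recv 86: fwd
Round 8: pos2(id86) recv 86: ELECTED
Message ID 27 originates at pos 6; dropped at pos 0 in round 2

Answer: 2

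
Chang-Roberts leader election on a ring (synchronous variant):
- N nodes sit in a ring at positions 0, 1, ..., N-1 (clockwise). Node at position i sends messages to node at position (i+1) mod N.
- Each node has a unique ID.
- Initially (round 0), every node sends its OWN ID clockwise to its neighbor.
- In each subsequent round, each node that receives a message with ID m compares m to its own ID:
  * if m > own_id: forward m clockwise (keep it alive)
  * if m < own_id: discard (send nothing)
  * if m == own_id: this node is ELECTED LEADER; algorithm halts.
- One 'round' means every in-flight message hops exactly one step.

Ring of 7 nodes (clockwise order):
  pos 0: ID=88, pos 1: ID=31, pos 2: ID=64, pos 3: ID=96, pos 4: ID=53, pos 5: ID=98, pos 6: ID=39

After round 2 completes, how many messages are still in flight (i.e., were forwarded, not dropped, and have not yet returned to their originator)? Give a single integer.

Answer: 2

Derivation:
Round 1: pos1(id31) recv 88: fwd; pos2(id64) recv 31: drop; pos3(id96) recv 64: drop; pos4(id53) recv 96: fwd; pos5(id98) recv 53: drop; pos6(id39) recv 98: fwd; pos0(id88) recv 39: drop
Round 2: pos2(id64) recv 88: fwd; pos5(id98) recv 96: drop; pos0(id88) recv 98: fwd
After round 2: 2 messages still in flight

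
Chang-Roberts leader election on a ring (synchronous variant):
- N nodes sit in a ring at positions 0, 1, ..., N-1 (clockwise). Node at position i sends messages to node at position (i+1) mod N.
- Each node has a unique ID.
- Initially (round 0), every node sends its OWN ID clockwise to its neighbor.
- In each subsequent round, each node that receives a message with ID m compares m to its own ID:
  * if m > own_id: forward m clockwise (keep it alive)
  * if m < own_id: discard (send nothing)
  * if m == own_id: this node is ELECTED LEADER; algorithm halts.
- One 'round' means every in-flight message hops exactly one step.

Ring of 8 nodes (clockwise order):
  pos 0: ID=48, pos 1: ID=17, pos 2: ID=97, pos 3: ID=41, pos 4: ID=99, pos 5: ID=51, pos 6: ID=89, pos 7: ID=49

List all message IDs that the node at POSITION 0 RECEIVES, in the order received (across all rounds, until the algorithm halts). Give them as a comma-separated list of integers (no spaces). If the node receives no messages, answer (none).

Round 1: pos1(id17) recv 48: fwd; pos2(id97) recv 17: drop; pos3(id41) recv 97: fwd; pos4(id99) recv 41: drop; pos5(id51) recv 99: fwd; pos6(id89) recv 51: drop; pos7(id49) recv 89: fwd; pos0(id48) recv 49: fwd
Round 2: pos2(id97) recv 48: drop; pos4(id99) recv 97: drop; pos6(id89) recv 99: fwd; pos0(id48) recv 89: fwd; pos1(id17) recv 49: fwd
Round 3: pos7(id49) recv 99: fwd; pos1(id17) recv 89: fwd; pos2(id97) recv 49: drop
Round 4: pos0(id48) recv 99: fwd; pos2(id97) recv 89: drop
Round 5: pos1(id17) recv 99: fwd
Round 6: pos2(id97) recv 99: fwd
Round 7: pos3(id41) recv 99: fwd
Round 8: pos4(id99) recv 99: ELECTED

Answer: 49,89,99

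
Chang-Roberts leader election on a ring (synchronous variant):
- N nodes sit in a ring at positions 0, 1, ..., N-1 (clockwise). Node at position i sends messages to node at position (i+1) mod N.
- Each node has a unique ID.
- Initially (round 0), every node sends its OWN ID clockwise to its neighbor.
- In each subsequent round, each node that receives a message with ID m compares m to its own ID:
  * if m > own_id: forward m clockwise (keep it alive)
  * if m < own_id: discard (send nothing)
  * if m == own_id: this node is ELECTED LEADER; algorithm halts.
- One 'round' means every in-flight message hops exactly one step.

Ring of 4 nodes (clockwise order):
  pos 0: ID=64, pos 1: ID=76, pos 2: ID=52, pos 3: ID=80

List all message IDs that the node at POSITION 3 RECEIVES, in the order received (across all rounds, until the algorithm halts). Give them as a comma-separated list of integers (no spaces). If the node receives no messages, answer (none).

Round 1: pos1(id76) recv 64: drop; pos2(id52) recv 76: fwd; pos3(id80) recv 52: drop; pos0(id64) recv 80: fwd
Round 2: pos3(id80) recv 76: drop; pos1(id76) recv 80: fwd
Round 3: pos2(id52) recv 80: fwd
Round 4: pos3(id80) recv 80: ELECTED

Answer: 52,76,80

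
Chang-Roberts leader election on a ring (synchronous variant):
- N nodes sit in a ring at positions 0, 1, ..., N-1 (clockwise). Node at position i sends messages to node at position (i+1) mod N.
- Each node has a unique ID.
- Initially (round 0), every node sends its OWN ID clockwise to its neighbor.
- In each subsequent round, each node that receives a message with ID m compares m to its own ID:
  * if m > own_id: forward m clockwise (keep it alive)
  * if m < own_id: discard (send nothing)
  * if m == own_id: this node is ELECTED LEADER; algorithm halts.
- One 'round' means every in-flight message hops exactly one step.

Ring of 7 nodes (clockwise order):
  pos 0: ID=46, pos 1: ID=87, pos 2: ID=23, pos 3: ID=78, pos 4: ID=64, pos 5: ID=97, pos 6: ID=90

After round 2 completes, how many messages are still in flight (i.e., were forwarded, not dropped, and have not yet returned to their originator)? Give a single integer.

Round 1: pos1(id87) recv 46: drop; pos2(id23) recv 87: fwd; pos3(id78) recv 23: drop; pos4(id64) recv 78: fwd; pos5(id97) recv 64: drop; pos6(id90) recv 97: fwd; pos0(id46) recv 90: fwd
Round 2: pos3(id78) recv 87: fwd; pos5(id97) recv 78: drop; pos0(id46) recv 97: fwd; pos1(id87) recv 90: fwd
After round 2: 3 messages still in flight

Answer: 3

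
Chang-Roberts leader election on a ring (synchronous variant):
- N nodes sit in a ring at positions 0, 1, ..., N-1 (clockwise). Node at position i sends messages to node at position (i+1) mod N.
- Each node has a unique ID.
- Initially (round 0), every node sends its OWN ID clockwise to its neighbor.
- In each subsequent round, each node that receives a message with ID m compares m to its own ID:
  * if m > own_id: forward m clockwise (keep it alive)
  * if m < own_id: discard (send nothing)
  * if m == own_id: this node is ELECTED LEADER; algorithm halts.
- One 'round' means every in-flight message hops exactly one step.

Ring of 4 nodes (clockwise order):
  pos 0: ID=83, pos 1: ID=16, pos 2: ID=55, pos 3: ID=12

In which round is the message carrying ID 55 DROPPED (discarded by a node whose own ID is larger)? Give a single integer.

Round 1: pos1(id16) recv 83: fwd; pos2(id55) recv 16: drop; pos3(id12) recv 55: fwd; pos0(id83) recv 12: drop
Round 2: pos2(id55) recv 83: fwd; pos0(id83) recv 55: drop
Round 3: pos3(id12) recv 83: fwd
Round 4: pos0(id83) recv 83: ELECTED
Message ID 55 originates at pos 2; dropped at pos 0 in round 2

Answer: 2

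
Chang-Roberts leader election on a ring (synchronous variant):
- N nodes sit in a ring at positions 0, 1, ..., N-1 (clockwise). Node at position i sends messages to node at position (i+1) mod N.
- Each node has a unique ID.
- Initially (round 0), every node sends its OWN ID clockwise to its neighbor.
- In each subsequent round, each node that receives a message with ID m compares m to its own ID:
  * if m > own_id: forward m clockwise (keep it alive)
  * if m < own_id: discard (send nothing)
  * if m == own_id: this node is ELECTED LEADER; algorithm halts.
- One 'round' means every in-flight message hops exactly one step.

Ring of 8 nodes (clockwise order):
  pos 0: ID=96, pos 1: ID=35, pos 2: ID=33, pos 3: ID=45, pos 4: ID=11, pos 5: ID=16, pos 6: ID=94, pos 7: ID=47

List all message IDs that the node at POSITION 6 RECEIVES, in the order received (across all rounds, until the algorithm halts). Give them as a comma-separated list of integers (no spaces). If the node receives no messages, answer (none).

Answer: 16,45,96

Derivation:
Round 1: pos1(id35) recv 96: fwd; pos2(id33) recv 35: fwd; pos3(id45) recv 33: drop; pos4(id11) recv 45: fwd; pos5(id16) recv 11: drop; pos6(id94) recv 16: drop; pos7(id47) recv 94: fwd; pos0(id96) recv 47: drop
Round 2: pos2(id33) recv 96: fwd; pos3(id45) recv 35: drop; pos5(id16) recv 45: fwd; pos0(id96) recv 94: drop
Round 3: pos3(id45) recv 96: fwd; pos6(id94) recv 45: drop
Round 4: pos4(id11) recv 96: fwd
Round 5: pos5(id16) recv 96: fwd
Round 6: pos6(id94) recv 96: fwd
Round 7: pos7(id47) recv 96: fwd
Round 8: pos0(id96) recv 96: ELECTED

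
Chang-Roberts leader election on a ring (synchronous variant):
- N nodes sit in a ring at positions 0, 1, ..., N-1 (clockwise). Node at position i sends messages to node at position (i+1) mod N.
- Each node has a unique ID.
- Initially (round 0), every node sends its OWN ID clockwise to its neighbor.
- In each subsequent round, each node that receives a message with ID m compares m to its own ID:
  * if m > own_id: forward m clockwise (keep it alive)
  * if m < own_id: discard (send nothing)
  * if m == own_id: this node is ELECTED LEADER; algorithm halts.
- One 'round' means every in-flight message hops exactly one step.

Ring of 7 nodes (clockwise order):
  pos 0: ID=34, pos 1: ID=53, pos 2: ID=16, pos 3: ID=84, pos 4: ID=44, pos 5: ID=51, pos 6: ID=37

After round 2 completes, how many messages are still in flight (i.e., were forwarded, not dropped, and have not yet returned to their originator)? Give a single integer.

Answer: 2

Derivation:
Round 1: pos1(id53) recv 34: drop; pos2(id16) recv 53: fwd; pos3(id84) recv 16: drop; pos4(id44) recv 84: fwd; pos5(id51) recv 44: drop; pos6(id37) recv 51: fwd; pos0(id34) recv 37: fwd
Round 2: pos3(id84) recv 53: drop; pos5(id51) recv 84: fwd; pos0(id34) recv 51: fwd; pos1(id53) recv 37: drop
After round 2: 2 messages still in flight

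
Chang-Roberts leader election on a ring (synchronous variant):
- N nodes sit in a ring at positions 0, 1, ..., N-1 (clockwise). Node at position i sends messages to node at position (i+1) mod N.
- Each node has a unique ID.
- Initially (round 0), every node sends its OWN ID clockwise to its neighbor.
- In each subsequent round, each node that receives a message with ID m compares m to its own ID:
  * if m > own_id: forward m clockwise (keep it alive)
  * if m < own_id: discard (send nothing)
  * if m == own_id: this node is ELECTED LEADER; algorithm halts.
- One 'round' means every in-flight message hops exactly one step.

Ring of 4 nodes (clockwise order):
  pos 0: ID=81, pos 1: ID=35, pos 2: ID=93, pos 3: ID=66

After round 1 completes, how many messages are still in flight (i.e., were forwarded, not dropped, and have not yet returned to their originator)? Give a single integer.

Answer: 2

Derivation:
Round 1: pos1(id35) recv 81: fwd; pos2(id93) recv 35: drop; pos3(id66) recv 93: fwd; pos0(id81) recv 66: drop
After round 1: 2 messages still in flight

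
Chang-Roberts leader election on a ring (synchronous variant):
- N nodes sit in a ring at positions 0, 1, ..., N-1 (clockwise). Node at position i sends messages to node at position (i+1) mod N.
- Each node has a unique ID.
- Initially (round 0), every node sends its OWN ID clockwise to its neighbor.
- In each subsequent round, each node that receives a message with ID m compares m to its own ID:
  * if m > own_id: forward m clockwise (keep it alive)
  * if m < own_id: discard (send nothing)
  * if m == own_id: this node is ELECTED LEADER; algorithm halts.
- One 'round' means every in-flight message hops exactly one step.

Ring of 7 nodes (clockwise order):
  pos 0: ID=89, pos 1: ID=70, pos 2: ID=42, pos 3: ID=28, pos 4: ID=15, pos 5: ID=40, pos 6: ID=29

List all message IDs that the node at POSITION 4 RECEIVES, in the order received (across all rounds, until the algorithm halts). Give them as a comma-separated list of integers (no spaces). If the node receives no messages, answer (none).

Round 1: pos1(id70) recv 89: fwd; pos2(id42) recv 70: fwd; pos3(id28) recv 42: fwd; pos4(id15) recv 28: fwd; pos5(id40) recv 15: drop; pos6(id29) recv 40: fwd; pos0(id89) recv 29: drop
Round 2: pos2(id42) recv 89: fwd; pos3(id28) recv 70: fwd; pos4(id15) recv 42: fwd; pos5(id40) recv 28: drop; pos0(id89) recv 40: drop
Round 3: pos3(id28) recv 89: fwd; pos4(id15) recv 70: fwd; pos5(id40) recv 42: fwd
Round 4: pos4(id15) recv 89: fwd; pos5(id40) recv 70: fwd; pos6(id29) recv 42: fwd
Round 5: pos5(id40) recv 89: fwd; pos6(id29) recv 70: fwd; pos0(id89) recv 42: drop
Round 6: pos6(id29) recv 89: fwd; pos0(id89) recv 70: drop
Round 7: pos0(id89) recv 89: ELECTED

Answer: 28,42,70,89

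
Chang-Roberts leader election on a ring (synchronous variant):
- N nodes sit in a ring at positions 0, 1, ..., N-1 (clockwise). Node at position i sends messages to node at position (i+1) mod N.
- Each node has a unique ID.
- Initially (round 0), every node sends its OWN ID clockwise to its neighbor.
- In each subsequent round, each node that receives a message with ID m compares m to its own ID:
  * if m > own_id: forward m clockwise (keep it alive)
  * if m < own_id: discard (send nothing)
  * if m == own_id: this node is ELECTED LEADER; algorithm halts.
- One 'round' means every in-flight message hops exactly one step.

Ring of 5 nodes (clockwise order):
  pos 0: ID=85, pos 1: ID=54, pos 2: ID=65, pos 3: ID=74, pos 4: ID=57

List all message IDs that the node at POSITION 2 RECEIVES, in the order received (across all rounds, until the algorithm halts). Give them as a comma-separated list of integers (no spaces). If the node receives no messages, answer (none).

Answer: 54,85

Derivation:
Round 1: pos1(id54) recv 85: fwd; pos2(id65) recv 54: drop; pos3(id74) recv 65: drop; pos4(id57) recv 74: fwd; pos0(id85) recv 57: drop
Round 2: pos2(id65) recv 85: fwd; pos0(id85) recv 74: drop
Round 3: pos3(id74) recv 85: fwd
Round 4: pos4(id57) recv 85: fwd
Round 5: pos0(id85) recv 85: ELECTED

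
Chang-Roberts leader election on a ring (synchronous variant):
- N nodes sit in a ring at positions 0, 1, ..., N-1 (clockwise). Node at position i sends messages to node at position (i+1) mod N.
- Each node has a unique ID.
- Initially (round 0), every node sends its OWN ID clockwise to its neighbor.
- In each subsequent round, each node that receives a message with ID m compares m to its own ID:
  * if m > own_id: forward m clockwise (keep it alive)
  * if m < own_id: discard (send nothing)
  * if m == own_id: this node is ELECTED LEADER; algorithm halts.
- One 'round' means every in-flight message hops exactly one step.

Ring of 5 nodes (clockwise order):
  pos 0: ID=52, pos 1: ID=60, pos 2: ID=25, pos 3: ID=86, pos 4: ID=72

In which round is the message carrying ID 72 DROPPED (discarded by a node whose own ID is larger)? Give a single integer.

Answer: 4

Derivation:
Round 1: pos1(id60) recv 52: drop; pos2(id25) recv 60: fwd; pos3(id86) recv 25: drop; pos4(id72) recv 86: fwd; pos0(id52) recv 72: fwd
Round 2: pos3(id86) recv 60: drop; pos0(id52) recv 86: fwd; pos1(id60) recv 72: fwd
Round 3: pos1(id60) recv 86: fwd; pos2(id25) recv 72: fwd
Round 4: pos2(id25) recv 86: fwd; pos3(id86) recv 72: drop
Round 5: pos3(id86) recv 86: ELECTED
Message ID 72 originates at pos 4; dropped at pos 3 in round 4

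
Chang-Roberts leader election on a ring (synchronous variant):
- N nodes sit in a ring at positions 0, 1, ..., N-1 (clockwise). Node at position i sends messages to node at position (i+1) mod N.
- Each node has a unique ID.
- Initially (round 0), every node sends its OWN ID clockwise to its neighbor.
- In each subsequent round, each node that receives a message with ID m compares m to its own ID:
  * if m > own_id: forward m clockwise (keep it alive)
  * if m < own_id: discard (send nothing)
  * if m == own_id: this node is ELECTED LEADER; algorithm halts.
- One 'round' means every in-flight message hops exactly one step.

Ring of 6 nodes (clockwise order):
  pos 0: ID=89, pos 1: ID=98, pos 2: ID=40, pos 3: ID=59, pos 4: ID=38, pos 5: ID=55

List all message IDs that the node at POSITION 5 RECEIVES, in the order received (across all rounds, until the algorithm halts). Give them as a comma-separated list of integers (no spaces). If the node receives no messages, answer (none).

Round 1: pos1(id98) recv 89: drop; pos2(id40) recv 98: fwd; pos3(id59) recv 40: drop; pos4(id38) recv 59: fwd; pos5(id55) recv 38: drop; pos0(id89) recv 55: drop
Round 2: pos3(id59) recv 98: fwd; pos5(id55) recv 59: fwd
Round 3: pos4(id38) recv 98: fwd; pos0(id89) recv 59: drop
Round 4: pos5(id55) recv 98: fwd
Round 5: pos0(id89) recv 98: fwd
Round 6: pos1(id98) recv 98: ELECTED

Answer: 38,59,98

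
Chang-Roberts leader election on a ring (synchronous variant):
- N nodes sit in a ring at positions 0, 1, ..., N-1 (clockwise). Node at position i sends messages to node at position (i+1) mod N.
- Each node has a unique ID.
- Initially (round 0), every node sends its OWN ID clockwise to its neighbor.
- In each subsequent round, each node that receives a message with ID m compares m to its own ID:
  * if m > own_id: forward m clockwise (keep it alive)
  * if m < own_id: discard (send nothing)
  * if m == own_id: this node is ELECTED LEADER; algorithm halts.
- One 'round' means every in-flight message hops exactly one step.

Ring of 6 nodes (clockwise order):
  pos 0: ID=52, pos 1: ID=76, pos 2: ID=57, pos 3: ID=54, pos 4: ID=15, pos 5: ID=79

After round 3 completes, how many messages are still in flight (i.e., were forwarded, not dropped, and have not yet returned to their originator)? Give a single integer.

Answer: 2

Derivation:
Round 1: pos1(id76) recv 52: drop; pos2(id57) recv 76: fwd; pos3(id54) recv 57: fwd; pos4(id15) recv 54: fwd; pos5(id79) recv 15: drop; pos0(id52) recv 79: fwd
Round 2: pos3(id54) recv 76: fwd; pos4(id15) recv 57: fwd; pos5(id79) recv 54: drop; pos1(id76) recv 79: fwd
Round 3: pos4(id15) recv 76: fwd; pos5(id79) recv 57: drop; pos2(id57) recv 79: fwd
After round 3: 2 messages still in flight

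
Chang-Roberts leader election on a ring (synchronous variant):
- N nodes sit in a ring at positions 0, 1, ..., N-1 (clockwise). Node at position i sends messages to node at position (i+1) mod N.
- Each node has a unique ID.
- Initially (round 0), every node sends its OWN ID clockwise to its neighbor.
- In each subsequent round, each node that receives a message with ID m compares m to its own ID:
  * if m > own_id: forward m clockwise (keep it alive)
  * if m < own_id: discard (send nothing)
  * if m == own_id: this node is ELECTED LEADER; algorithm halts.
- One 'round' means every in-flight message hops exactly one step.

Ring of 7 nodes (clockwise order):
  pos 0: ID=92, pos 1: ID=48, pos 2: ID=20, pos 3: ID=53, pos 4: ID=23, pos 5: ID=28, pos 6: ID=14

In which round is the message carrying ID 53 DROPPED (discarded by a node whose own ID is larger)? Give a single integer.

Round 1: pos1(id48) recv 92: fwd; pos2(id20) recv 48: fwd; pos3(id53) recv 20: drop; pos4(id23) recv 53: fwd; pos5(id28) recv 23: drop; pos6(id14) recv 28: fwd; pos0(id92) recv 14: drop
Round 2: pos2(id20) recv 92: fwd; pos3(id53) recv 48: drop; pos5(id28) recv 53: fwd; pos0(id92) recv 28: drop
Round 3: pos3(id53) recv 92: fwd; pos6(id14) recv 53: fwd
Round 4: pos4(id23) recv 92: fwd; pos0(id92) recv 53: drop
Round 5: pos5(id28) recv 92: fwd
Round 6: pos6(id14) recv 92: fwd
Round 7: pos0(id92) recv 92: ELECTED
Message ID 53 originates at pos 3; dropped at pos 0 in round 4

Answer: 4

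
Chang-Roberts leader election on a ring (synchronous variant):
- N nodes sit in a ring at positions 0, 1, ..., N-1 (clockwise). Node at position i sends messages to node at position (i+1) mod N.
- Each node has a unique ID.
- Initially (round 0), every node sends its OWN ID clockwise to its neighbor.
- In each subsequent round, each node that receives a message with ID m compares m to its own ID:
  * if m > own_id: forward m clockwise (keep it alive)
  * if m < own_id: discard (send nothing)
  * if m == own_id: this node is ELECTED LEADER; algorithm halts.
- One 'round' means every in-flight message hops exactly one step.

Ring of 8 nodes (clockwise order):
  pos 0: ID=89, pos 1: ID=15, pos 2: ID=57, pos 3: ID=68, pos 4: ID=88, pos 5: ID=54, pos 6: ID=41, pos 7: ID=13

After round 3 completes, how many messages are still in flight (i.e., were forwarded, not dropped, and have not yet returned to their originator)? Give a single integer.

Round 1: pos1(id15) recv 89: fwd; pos2(id57) recv 15: drop; pos3(id68) recv 57: drop; pos4(id88) recv 68: drop; pos5(id54) recv 88: fwd; pos6(id41) recv 54: fwd; pos7(id13) recv 41: fwd; pos0(id89) recv 13: drop
Round 2: pos2(id57) recv 89: fwd; pos6(id41) recv 88: fwd; pos7(id13) recv 54: fwd; pos0(id89) recv 41: drop
Round 3: pos3(id68) recv 89: fwd; pos7(id13) recv 88: fwd; pos0(id89) recv 54: drop
After round 3: 2 messages still in flight

Answer: 2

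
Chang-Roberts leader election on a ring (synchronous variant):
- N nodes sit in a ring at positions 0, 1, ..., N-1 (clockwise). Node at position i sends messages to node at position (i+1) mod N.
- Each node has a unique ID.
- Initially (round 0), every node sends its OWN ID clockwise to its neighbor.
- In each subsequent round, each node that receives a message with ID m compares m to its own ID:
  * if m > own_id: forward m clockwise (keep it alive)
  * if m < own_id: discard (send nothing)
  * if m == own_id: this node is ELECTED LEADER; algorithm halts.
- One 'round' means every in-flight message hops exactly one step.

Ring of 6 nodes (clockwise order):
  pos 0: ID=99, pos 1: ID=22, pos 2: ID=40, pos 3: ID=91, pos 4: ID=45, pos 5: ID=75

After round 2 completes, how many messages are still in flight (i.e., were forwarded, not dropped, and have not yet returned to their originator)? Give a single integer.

Round 1: pos1(id22) recv 99: fwd; pos2(id40) recv 22: drop; pos3(id91) recv 40: drop; pos4(id45) recv 91: fwd; pos5(id75) recv 45: drop; pos0(id99) recv 75: drop
Round 2: pos2(id40) recv 99: fwd; pos5(id75) recv 91: fwd
After round 2: 2 messages still in flight

Answer: 2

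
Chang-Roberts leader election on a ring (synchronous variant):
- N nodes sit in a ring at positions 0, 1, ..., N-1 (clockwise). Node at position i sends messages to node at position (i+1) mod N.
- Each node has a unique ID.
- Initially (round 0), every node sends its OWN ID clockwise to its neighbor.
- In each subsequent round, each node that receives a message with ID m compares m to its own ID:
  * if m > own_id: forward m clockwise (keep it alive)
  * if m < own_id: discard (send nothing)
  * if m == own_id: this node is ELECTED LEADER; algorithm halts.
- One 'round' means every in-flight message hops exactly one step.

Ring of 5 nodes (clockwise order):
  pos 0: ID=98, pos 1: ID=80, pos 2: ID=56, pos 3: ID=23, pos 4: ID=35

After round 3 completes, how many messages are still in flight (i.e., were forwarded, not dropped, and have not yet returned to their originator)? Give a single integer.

Round 1: pos1(id80) recv 98: fwd; pos2(id56) recv 80: fwd; pos3(id23) recv 56: fwd; pos4(id35) recv 23: drop; pos0(id98) recv 35: drop
Round 2: pos2(id56) recv 98: fwd; pos3(id23) recv 80: fwd; pos4(id35) recv 56: fwd
Round 3: pos3(id23) recv 98: fwd; pos4(id35) recv 80: fwd; pos0(id98) recv 56: drop
After round 3: 2 messages still in flight

Answer: 2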